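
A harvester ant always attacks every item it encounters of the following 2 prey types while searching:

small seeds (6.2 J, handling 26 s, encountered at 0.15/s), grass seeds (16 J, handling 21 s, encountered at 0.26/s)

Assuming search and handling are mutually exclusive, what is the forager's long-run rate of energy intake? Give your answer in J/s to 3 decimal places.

0.491 J/s

R = (0.15×6.2 + 0.26×16) / (1 + 0.15×26 + 0.26×21) = 5.09/10.36 = 0.4913 J/s.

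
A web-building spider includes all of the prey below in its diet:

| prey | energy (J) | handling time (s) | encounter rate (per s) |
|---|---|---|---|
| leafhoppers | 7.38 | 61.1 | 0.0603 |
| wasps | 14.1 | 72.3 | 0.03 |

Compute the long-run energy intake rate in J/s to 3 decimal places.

0.127 J/s

R = Σλ_iE_i / (1 + Σλ_ih_i)
Numerator: 0.0603×7.38 + 0.03×14.1 = 0.868
Denominator: 1 + 0.0603×61.1 + 0.03×72.3 = 6.853
R = 0.868/6.853 = 0.1267 J/s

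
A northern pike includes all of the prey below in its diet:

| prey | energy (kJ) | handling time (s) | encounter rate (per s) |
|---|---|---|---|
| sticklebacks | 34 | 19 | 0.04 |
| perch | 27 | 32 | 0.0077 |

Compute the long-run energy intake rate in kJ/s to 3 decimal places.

Energy encountered per unit search time: 0.04×34 + 0.0077×27 = 1.568 kJ/s.
Handling time per unit search time: 0.04×19 + 0.0077×32 = 1.006.
Rate = 1.568/(1 + 1.006) = 0.7814 kJ/s.

0.781 kJ/s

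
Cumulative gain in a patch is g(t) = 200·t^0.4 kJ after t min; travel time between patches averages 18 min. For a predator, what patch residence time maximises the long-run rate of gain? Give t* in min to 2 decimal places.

Optimal t* satisfies g'(t*) = g(t*)/(T + t*).
g'(t) = 0.4·200·t^-0.6. Setting 0.4·200·t^-0.6 = 200·t^0.4/(18+t) gives 0.4(18+t) = t, so 0.60·t = 0.4×18.
t* = 0.4×18/0.60 = 12 min.

12.00 min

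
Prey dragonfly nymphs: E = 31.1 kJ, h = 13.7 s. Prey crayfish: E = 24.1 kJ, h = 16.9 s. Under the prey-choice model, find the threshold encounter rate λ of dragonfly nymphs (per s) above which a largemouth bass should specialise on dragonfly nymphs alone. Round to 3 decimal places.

Drop crayfish once their profitability E₂/h₂ falls below the rate achievable on dragonfly nymphs alone: E₂/h₂ = λE₁/(1 + λh₁).
Solve for λ: λE₁h₂ = E₂(1 + λh₁) → λ(E₁h₂ − E₂h₁) = E₂ → λ = E₂/(E₁h₂ − E₂h₁).
λ = 24.1/(31.1×16.9 − 24.1×13.7) = 24.1/195.4 = 0.1233 per s.

0.123 per s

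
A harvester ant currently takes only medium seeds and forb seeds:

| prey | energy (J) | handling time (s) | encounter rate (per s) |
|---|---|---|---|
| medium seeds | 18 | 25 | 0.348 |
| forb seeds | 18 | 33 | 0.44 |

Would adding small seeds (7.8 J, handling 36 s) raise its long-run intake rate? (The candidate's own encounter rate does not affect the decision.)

No

Intake rate on the current diet: R = (0.348×18 + 0.44×18) / (1 + 0.348×25 + 0.44×33) = 14.18/24.22 = 0.5856 J/s.
small seeds: E/h = 7.8/36 = 0.2167 J/s.
0.2167 < 0.5856, so adding small seeds would lower the average — exclude it.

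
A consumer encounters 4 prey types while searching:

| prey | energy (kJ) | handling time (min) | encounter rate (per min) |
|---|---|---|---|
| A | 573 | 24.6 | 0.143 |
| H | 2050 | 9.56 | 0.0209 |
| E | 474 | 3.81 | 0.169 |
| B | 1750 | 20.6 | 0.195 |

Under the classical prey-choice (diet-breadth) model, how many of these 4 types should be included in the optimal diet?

3

Rank by E/h (kJ/min): H 214, E 124, B 85, A 23.3. Include each in turn until the next type's E/h falls below the running intake rate.
Rate on top 1: 35.71. E: 124 > 35.71 → include.
Rate on top 2: 66.69. B: 85 > 66.69 → include.
Rate on top 3: 79.21. A: 23.3 < 79.21 → exclude; stop.
Optimal diet: H, E, B — 3 of 4 types.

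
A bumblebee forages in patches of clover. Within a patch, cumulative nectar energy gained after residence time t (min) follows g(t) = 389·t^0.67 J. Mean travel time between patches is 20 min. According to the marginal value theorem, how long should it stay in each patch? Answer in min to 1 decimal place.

40.6 min

Optimal t* satisfies g'(t*) = g(t*)/(T + t*).
g'(t) = 0.67·389·t^-0.33. Setting 0.67·389·t^-0.33 = 389·t^0.67/(20+t) gives 0.67(20+t) = t, so 0.33·t = 0.67×20.
t* = 0.67×20/0.33 = 40.61 min.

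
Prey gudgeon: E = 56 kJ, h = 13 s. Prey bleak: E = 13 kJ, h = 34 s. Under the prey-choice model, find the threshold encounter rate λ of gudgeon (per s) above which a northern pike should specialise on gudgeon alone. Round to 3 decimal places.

Drop bleak once their profitability E₂/h₂ falls below the rate achievable on gudgeon alone: E₂/h₂ = λE₁/(1 + λh₁).
Solve for λ: λE₁h₂ = E₂(1 + λh₁) → λ(E₁h₂ − E₂h₁) = E₂ → λ = E₂/(E₁h₂ − E₂h₁).
λ = 13/(56×34 − 13×13) = 13/1735 = 0.007493 per s.

0.007 per s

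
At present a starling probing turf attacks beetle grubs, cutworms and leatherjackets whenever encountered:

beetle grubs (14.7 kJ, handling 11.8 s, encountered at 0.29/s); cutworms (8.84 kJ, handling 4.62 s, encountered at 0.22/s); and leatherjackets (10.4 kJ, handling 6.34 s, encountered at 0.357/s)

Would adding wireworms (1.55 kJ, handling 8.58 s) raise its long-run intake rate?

Current rate: (0.29×14.7 + 0.22×8.84 + 0.357×10.4)/(1 + 0.29×11.8 + 0.22×4.62 + 0.357×6.34) = 1.288 kJ/s.
Profitability of wireworms: 1.55/8.58 = 0.1807 kJ/s.
Since 0.1807 < R, time spent handling wireworms is better spent searching.

No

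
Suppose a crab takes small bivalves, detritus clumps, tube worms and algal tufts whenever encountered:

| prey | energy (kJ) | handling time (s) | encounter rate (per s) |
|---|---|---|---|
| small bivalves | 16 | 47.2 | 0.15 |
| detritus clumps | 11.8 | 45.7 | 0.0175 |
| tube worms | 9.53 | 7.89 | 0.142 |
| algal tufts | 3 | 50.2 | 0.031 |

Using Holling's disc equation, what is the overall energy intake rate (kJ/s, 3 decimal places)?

R = Σλ_iE_i / (1 + Σλ_ih_i)
Numerator: 0.15×16 + 0.0175×11.8 + 0.142×9.53 + 0.031×3 = 4.053
Denominator: 1 + 0.15×47.2 + 0.0175×45.7 + 0.142×7.89 + 0.031×50.2 = 11.56
R = 4.053/11.56 = 0.3507 kJ/s

0.351 kJ/s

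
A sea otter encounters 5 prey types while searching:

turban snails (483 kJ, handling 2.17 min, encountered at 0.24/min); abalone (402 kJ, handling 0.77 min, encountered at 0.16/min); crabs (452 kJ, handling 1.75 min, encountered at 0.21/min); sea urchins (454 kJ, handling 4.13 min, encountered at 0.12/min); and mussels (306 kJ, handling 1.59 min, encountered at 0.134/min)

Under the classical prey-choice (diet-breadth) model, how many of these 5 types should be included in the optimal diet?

Rank by E/h (kJ/min): abalone 522, crabs 258, turban snails 223, mussels 192, sea urchins 110. Include each in turn until the next type's E/h falls below the running intake rate.
Rate on top 1: 57.26. crabs: 258 > 57.26 → include.
Rate on top 2: 106.8. turban snails: 223 > 106.8 → include.
Rate on top 3: 136.8. mussels: 192 > 136.8 → include.
Rate on top 4: 142.1. sea urchins: 110 < 142.1 → exclude; stop.
Optimal diet: abalone, crabs, turban snails, mussels — 4 of 5 types.

4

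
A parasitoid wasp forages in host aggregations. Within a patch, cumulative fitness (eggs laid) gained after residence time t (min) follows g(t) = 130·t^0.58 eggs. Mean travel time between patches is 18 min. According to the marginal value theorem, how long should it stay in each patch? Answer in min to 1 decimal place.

By the marginal value theorem, leave when the instantaneous gain rate g'(t) equals the habitat-wide average g(t)/(T + t).
g'(t) = 0.58·130·t^-0.42. Setting 0.58·130·t^-0.42 = 130·t^0.58/(18+t) gives 0.58(18+t) = t, so 0.42·t = 0.58×18.
t* = 0.58×18/0.42 = 24.86 min.

24.9 min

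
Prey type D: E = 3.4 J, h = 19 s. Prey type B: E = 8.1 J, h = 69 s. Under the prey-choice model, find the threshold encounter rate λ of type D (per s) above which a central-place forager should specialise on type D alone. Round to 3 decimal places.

At the threshold, the rate on type D alone equals the profitability of type B: λ·3.4/(1 + λ·19) = 8.1/69 = 0.1174.
Rearranging, λ(3.4 − 0.1174×19) = 0.1174, so λ = 0.1174/1.17 = 0.1004 per s.

0.100 per s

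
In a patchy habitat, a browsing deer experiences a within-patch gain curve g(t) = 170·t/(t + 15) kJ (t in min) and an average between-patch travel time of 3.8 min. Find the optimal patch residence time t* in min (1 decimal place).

7.5 min

Maximise g(t)/(T+t): set derivative to zero → g'(t)(T+t) = g(t).
g'(t) = 170·15/(t + 15)². Setting 170·15/(t+15)² = 170t/[(t+15)(3.8+t)] gives 15(3.8+t) = t(t+15), so t² = 15×3.8 = 57.
t* = √57 = 7.55 min.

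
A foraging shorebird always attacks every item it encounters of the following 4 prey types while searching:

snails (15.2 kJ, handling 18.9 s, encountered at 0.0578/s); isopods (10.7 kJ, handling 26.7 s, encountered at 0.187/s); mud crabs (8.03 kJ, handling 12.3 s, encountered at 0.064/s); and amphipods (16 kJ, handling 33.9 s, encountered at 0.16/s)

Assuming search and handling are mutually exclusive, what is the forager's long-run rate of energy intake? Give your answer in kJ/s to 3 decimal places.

0.448 kJ/s

Energy encountered per unit search time: 0.0578×15.2 + 0.187×10.7 + 0.064×8.03 + 0.16×16 = 5.953 kJ/s.
Handling time per unit search time: 0.0578×18.9 + 0.187×26.7 + 0.064×12.3 + 0.16×33.9 = 12.3.
Rate = 5.953/(1 + 12.3) = 0.4477 kJ/s.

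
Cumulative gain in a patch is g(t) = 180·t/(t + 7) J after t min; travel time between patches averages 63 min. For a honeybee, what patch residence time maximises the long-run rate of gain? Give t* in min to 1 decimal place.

21.0 min

Maximise g(t)/(T+t): set derivative to zero → g'(t)(T+t) = g(t).
g'(t) = 180·7/(t + 7)². Setting 180·7/(t+7)² = 180t/[(t+7)(63+t)] gives 7(63+t) = t(t+7), so t² = 7×63 = 441.
t* = √441 = 21 min.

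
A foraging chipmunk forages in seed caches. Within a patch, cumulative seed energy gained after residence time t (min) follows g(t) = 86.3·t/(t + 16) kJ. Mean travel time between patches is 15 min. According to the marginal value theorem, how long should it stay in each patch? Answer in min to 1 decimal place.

Optimal t* satisfies g'(t*) = g(t*)/(T + t*).
g'(t) = 86.3·16/(t + 16)². Setting 86.3·16/(t+16)² = 86.3t/[(t+16)(15+t)] gives 16(15+t) = t(t+16), so t² = 16×15 = 240.
t* = √240 = 15.49 min.

15.5 min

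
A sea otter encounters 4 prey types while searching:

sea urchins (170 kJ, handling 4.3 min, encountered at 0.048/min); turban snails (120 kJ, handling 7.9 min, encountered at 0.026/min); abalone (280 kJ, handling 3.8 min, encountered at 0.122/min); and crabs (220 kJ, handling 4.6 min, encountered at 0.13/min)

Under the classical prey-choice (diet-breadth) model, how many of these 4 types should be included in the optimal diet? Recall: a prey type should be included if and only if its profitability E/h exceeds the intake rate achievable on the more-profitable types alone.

Rank by E/h (kJ/min): abalone 73.7, crabs 47.8, sea urchins 39.5, turban snails 15.2. Include each in turn until the next type's E/h falls below the running intake rate.
Rate on top 1: 23.34. crabs: 47.8 > 23.34 → include.
Rate on top 2: 30.44. sea urchins: 39.5 > 30.44 → include.
Rate on top 3: 31.27. turban snails: 15.2 < 31.27 → exclude; stop.
Optimal diet: abalone, crabs, sea urchins — 3 of 4 types.

3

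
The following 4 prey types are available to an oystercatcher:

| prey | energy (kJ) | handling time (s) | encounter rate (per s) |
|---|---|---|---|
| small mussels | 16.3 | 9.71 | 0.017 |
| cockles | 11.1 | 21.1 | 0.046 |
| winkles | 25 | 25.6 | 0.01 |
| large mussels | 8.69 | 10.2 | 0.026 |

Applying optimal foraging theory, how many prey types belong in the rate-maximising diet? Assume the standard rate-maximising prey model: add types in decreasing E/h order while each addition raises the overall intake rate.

Profitabilities (E/h, kJ/s): small mussels 1.68, winkles 0.977, large mussels 0.852, cockles 0.526. Add prey in this order while the next type's profitability exceeds the intake rate on those already taken.
Rate on top 1: 0.2378. winkles: 0.977 > 0.2378 → include.
Rate on top 2: 0.3709. large mussels: 0.852 > 0.3709 → include.
Rate on top 3: 0.4466. cockles: 0.526 > 0.4466 → include.
Optimal diet: small mussels, winkles, large mussels, cockles — 4 of 4 types.

4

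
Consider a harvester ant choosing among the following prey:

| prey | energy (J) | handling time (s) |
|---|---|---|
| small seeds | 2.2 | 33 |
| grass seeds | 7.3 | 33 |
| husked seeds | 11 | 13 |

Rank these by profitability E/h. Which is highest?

In descending order of E/h:
husked seeds: 11/13 = 0.846 J/s
grass seeds: 7.3/33 = 0.221 J/s
small seeds: 2.2/33 = 0.0667 J/s

husked seeds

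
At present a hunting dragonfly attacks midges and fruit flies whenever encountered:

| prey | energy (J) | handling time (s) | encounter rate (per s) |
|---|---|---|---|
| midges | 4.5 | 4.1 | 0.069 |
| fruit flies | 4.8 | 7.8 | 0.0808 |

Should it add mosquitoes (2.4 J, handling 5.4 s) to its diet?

On midges and fruit flies alone, R = ΣλE/(1+Σλh) = 0.6983/1.913 = 0.365 J/s.
Profitability of mosquitoes: 2.4/5.4 = 0.4444 J/s.
Since 0.4444 > R, including mosquitoes increases the long-run rate.

Yes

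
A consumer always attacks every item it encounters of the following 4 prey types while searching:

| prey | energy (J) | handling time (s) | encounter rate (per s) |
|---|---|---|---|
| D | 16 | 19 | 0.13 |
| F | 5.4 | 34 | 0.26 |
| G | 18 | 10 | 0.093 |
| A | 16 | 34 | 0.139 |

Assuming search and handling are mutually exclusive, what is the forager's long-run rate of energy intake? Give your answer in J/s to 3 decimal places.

0.411 J/s

Energy encountered per unit search time: 0.13×16 + 0.26×5.4 + 0.093×18 + 0.139×16 = 7.382 J/s.
Handling time per unit search time: 0.13×19 + 0.26×34 + 0.093×10 + 0.139×34 = 16.97.
Rate = 7.382/(1 + 16.97) = 0.4109 J/s.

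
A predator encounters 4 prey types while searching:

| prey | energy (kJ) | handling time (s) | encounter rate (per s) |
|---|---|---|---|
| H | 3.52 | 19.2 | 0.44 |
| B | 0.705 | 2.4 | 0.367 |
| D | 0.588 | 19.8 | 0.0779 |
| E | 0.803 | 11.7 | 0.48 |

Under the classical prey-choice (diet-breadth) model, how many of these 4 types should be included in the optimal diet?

Rank by E/h (kJ/s): B 0.294, H 0.183, E 0.0686, D 0.0297. Include each in turn until the next type's E/h falls below the running intake rate.
Rate on top 1: 0.1376. H: 0.183 > 0.1376 → include.
Rate on top 2: 0.175. E: 0.0686 < 0.175 → exclude; stop.
Optimal diet: B, H — 2 of 4 types.

2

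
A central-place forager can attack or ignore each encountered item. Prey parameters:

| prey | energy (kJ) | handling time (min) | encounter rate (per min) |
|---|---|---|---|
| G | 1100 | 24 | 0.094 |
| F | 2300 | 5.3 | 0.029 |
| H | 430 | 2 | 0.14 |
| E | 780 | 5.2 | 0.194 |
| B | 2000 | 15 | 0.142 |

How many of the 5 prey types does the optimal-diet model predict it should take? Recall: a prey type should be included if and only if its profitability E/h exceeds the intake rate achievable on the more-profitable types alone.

Rank by E/h (kJ/min): F 434, H 215, E 150, B 133, G 45.8. Include each in turn until the next type's E/h falls below the running intake rate.
Rate on top 1: 57.81. H: 215 > 57.81 → include.
Rate on top 2: 88.51. E: 150 > 88.51 → include.
Rate on top 3: 113.9. B: 133 > 113.9 → include.
Rate on top 4: 123. G: 45.8 < 123 → exclude; stop.
Optimal diet: F, H, E, B — 4 of 5 types.

4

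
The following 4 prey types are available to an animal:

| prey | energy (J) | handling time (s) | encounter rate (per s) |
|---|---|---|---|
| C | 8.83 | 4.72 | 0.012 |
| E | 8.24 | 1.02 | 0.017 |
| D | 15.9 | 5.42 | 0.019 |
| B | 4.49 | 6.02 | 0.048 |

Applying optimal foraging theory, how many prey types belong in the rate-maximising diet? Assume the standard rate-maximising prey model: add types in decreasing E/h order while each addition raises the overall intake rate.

Rank by E/h (J/s): E 8.08, D 2.93, C 1.87, B 0.746. Include each in turn until the next type's E/h falls below the running intake rate.
Rate on top 1: 0.1377. D: 2.93 > 0.1377 → include.
Rate on top 2: 0.3947. C: 1.87 > 0.3947 → include.
Rate on top 3: 0.4657. B: 0.746 > 0.4657 → include.
Optimal diet: E, D, C, B — 4 of 4 types.

4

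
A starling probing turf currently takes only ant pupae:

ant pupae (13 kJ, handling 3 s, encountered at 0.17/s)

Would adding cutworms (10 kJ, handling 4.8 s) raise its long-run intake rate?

Yes

Intake rate on the current diet: R = (0.17×13) / (1 + 0.17×3) = 2.21/1.51 = 1.464 kJ/s.
cutworms: E/h = 10/4.8 = 2.083 kJ/s.
Since 2.083 > R, including cutworms increases the long-run rate.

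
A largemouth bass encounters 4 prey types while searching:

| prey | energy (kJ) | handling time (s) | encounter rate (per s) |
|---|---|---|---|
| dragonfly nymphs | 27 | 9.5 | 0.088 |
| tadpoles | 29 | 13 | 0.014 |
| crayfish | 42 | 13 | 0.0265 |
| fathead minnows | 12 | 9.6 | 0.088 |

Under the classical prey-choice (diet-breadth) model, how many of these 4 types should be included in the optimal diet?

E/h in descending order: crayfish 3.23, dragonfly nymphs 2.84, tadpoles 2.23, fathead minnows 1.25 kJ/s. The optimal diet is the largest prefix of this list for which every included type satisfies E_i/h_i > R on the types above it.
Rate on top 1: 0.8278. dragonfly nymphs: 2.84 > 0.8278 → include.
Rate on top 2: 1.6. tadpoles: 2.23 > 1.6 → include.
Rate on top 3: 1.649. fathead minnows: 1.25 < 1.649 → exclude; stop.
Optimal diet: crayfish, dragonfly nymphs, tadpoles — 3 of 4 types.

3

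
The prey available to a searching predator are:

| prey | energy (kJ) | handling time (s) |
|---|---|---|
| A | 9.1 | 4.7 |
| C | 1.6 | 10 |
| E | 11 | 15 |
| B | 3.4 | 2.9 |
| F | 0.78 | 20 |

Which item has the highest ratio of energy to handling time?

Profitability E/h (kJ/s): A = 9.1/4.7 = 1.94, C = 1.6/10 = 0.16, E = 11/15 = 0.733, B = 3.4/2.9 = 1.17, F = 0.78/20 = 0.039.
Ranked: A > B > E > C > F.

A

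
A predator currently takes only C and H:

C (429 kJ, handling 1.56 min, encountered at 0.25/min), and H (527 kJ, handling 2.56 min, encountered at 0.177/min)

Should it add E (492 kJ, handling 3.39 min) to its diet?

Yes

On C and H alone, R = ΣλE/(1+Σλh) = 200.5/1.843 = 108.8 kJ/min.
E: E/h = 492/3.39 = 145.1 kJ/min.
145.1 > 108.8, so adding E raises the average — include it.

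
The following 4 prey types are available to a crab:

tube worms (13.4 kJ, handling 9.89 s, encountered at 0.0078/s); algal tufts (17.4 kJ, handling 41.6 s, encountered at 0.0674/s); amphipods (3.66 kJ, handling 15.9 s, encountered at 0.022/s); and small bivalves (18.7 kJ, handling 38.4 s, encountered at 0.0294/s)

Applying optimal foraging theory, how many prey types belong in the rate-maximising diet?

3

Profitabilities (E/h, kJ/s): tube worms 1.35, small bivalves 0.487, algal tufts 0.418, amphipods 0.23. Add prey in this order while the next type's profitability exceeds the intake rate on those already taken.
Rate on top 1: 0.09703. small bivalves: 0.487 > 0.09703 → include.
Rate on top 2: 0.2966. algal tufts: 0.418 > 0.2966 → include.
Rate on top 3: 0.3647. amphipods: 0.23 < 0.3647 → exclude; stop.
Optimal diet: tube worms, small bivalves, algal tufts — 3 of 4 types.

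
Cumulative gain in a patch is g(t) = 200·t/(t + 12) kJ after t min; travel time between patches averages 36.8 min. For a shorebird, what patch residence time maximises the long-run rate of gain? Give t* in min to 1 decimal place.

Maximise g(t)/(T+t): set derivative to zero → g'(t)(T+t) = g(t).
g'(t) = 200·12/(t + 12)². Setting 200·12/(t+12)² = 200t/[(t+12)(36.8+t)] gives 12(36.8+t) = t(t+12), so t² = 12×36.8 = 441.6.
t* = √441.6 = 21.01 min.

21.0 min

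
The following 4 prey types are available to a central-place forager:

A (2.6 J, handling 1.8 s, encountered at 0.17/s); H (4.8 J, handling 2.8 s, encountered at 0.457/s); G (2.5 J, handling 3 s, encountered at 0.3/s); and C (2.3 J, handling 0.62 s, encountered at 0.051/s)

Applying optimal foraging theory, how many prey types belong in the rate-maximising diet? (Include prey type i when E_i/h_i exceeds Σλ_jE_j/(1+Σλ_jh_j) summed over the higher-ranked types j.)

3

Rank by E/h (J/s): C 3.71, H 1.71, A 1.44, G 0.833. Include each in turn until the next type's E/h falls below the running intake rate.
Rate on top 1: 0.1137. H: 1.71 > 0.1137 → include.
Rate on top 2: 0.9999. A: 1.44 > 0.9999 → include.
Rate on top 3: 1.052. G: 0.833 < 1.052 → exclude; stop.
Optimal diet: C, H, A — 3 of 4 types.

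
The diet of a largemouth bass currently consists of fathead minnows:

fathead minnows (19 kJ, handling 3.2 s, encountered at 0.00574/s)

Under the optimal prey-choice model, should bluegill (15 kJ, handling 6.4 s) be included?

Yes

Intake rate on the current diet: R = (0.00574×19) / (1 + 0.00574×3.2) = 0.1091/1.018 = 0.1071 kJ/s.
bluegill: E/h = 15/6.4 = 2.344 kJ/s.
2.344 > 0.1071, so adding bluegill raises the average — include it.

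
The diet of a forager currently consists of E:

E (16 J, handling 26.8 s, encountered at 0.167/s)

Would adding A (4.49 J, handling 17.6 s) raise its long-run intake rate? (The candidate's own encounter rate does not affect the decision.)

Intake rate on the current diet: R = (0.167×16) / (1 + 0.167×26.8) = 2.672/5.476 = 0.488 J/s.
A: E/h = 4.49/17.6 = 0.2551 J/s.
Since 0.2551 < R, time spent handling A is better spent searching.

No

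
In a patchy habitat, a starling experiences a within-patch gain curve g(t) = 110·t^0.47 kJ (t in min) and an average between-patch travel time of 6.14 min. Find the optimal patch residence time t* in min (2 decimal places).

5.44 min

Optimal t* satisfies g'(t*) = g(t*)/(T + t*).
g'(t) = 0.47·110·t^-0.53. Setting 0.47·110·t^-0.53 = 110·t^0.47/(6.14+t) gives 0.47(6.14+t) = t, so 0.53·t = 0.47×6.14.
t* = 0.47×6.14/0.53 = 5.445 min.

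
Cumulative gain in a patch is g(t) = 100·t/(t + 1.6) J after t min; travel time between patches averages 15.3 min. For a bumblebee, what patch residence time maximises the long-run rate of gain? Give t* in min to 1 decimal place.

Optimal t* satisfies g'(t*) = g(t*)/(T + t*).
g'(t) = 100·1.6/(t + 1.6)². Setting 100·1.6/(t+1.6)² = 100t/[(t+1.6)(15.3+t)] gives 1.6(15.3+t) = t(t+1.6), so t² = 1.6×15.3 = 24.48.
t* = √24.48 = 4.948 min.

4.9 min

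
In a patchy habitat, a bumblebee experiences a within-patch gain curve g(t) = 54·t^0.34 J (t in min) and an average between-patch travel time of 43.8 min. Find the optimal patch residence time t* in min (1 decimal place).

Maximise g(t)/(T+t): set derivative to zero → g'(t)(T+t) = g(t).
g'(t) = 0.34·54·t^-0.66. Setting 0.34·54·t^-0.66 = 54·t^0.34/(43.8+t) gives 0.34(43.8+t) = t, so 0.66·t = 0.34×43.8.
t* = 0.34×43.8/0.66 = 22.56 min.

22.6 min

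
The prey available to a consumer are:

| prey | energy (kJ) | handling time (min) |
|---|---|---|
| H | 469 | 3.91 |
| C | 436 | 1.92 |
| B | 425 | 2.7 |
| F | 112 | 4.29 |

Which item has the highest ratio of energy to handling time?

C

In descending order of E/h:
C: 436/1.92 = 227 kJ/min
B: 425/2.7 = 157 kJ/min
H: 469/3.91 = 120 kJ/min
F: 112/4.29 = 26.1 kJ/min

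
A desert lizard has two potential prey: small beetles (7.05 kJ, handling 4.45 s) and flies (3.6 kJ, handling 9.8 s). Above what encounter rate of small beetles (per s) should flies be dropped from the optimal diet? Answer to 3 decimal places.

At the threshold, the rate on small beetles alone equals the profitability of flies: λ·7.05/(1 + λ·4.45) = 3.6/9.8 = 0.3673.
Rearranging, λ(7.05 − 0.3673×4.45) = 0.3673, so λ = 0.3673/5.415 = 0.06783 per s.

0.068 per s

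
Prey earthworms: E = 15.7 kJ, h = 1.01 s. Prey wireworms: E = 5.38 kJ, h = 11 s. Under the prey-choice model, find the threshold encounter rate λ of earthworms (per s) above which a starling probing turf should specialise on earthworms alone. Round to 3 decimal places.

0.032 per s

At the threshold, the rate on earthworms alone equals the profitability of wireworms: λ·15.7/(1 + λ·1.01) = 5.38/11 = 0.4891.
Rearranging, λ(15.7 − 0.4891×1.01) = 0.4891, so λ = 0.4891/15.21 = 0.03216 per s.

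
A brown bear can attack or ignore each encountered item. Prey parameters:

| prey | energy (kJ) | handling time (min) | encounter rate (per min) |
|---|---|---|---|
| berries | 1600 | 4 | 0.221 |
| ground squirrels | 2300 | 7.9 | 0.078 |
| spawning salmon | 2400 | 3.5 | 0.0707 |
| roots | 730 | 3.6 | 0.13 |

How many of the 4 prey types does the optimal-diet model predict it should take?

Rank by E/h (kJ/min): spawning salmon 686, berries 400, ground squirrels 291, roots 203. Include each in turn until the next type's E/h falls below the running intake rate.
Rate on top 1: 136. berries: 400 > 136 → include.
Rate on top 2: 245.5. ground squirrels: 291 > 245.5 → include.
Rate on top 3: 255.7. roots: 203 < 255.7 → exclude; stop.
Optimal diet: spawning salmon, berries, ground squirrels — 3 of 4 types.

3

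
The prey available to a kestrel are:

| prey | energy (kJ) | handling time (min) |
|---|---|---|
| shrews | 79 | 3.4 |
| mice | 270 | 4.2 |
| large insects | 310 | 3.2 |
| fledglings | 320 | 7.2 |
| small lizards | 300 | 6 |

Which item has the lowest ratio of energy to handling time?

shrews

Profitability E/h (kJ/min): shrews = 79/3.4 = 23.2, mice = 270/4.2 = 64.3, large insects = 310/3.2 = 96.9, fledglings = 320/7.2 = 44.4, small lizards = 300/6 = 50.
Ranked: large insects > mice > small lizards > fledglings > shrews.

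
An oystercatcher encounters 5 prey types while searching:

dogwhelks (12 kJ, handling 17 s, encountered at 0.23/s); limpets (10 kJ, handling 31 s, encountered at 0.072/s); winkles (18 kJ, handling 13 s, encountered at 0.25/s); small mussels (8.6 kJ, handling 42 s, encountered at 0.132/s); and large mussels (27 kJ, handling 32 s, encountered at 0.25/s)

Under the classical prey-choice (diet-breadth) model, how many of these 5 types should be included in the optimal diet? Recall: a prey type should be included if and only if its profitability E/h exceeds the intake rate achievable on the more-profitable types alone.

E/h in descending order: winkles 1.38, large mussels 0.844, dogwhelks 0.706, limpets 0.323, small mussels 0.205 kJ/s. The optimal diet is the largest prefix of this list for which every included type satisfies E_i/h_i > R on the types above it.
Rate on top 1: 1.059. large mussels: 0.844 < 1.059 → exclude; stop.
Optimal diet: winkles — 1 of 5 types.

1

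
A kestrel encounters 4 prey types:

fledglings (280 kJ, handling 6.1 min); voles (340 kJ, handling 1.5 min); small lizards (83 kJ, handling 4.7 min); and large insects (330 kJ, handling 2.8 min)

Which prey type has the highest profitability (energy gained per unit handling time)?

voles

Profitability E/h (kJ/min): fledglings = 280/6.1 = 45.9, voles = 340/1.5 = 227, small lizards = 83/4.7 = 17.7, large insects = 330/2.8 = 118.
Ranked: voles > large insects > fledglings > small lizards.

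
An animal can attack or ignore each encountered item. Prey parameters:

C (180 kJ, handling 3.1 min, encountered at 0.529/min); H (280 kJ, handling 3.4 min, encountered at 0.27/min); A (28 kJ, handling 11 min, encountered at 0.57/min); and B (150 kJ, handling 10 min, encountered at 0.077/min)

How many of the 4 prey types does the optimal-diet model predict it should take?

E/h in descending order: H 82.4, C 58.1, B 15, A 2.55 kJ/min. The optimal diet is the largest prefix of this list for which every included type satisfies E_i/h_i > R on the types above it.
Rate on top 1: 39.42. C: 58.1 > 39.42 → include.
Rate on top 2: 48.01. B: 15 < 48.01 → exclude; stop.
Optimal diet: H, C — 2 of 4 types.

2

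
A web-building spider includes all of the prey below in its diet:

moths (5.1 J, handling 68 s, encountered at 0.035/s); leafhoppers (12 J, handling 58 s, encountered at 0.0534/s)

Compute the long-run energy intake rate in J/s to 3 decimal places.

Energy encountered per unit search time: 0.035×5.1 + 0.0534×12 = 0.8193 J/s.
Handling time per unit search time: 0.035×68 + 0.0534×58 = 5.477.
Rate = 0.8193/(1 + 5.477) = 0.1265 J/s.

0.126 J/s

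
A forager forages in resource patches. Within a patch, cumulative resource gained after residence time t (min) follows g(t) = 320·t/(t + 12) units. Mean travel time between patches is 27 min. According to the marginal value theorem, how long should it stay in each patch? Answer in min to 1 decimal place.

Optimal t* satisfies g'(t*) = g(t*)/(T + t*).
g'(t) = 320·12/(t + 12)². Setting 320·12/(t+12)² = 320t/[(t+12)(27+t)] gives 12(27+t) = t(t+12), so t² = 12×27 = 324.
t* = √324 = 18 min.

18.0 min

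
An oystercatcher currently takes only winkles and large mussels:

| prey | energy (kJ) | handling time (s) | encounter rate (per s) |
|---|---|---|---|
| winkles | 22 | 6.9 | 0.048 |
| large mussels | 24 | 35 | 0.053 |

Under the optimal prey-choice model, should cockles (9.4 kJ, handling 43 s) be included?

No

Current rate: (0.048×22 + 0.053×24)/(1 + 0.048×6.9 + 0.053×35) = 0.7307 kJ/s.
Profitability of cockles: 9.4/43 = 0.2186 kJ/s.
0.2186 < 0.7307, so adding cockles would lower the average — exclude it.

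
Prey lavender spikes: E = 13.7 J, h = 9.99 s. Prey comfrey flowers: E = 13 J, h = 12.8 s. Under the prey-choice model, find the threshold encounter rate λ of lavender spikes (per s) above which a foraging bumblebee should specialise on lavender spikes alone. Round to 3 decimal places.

0.286 per s

Drop comfrey flowers once their profitability E₂/h₂ falls below the rate achievable on lavender spikes alone: E₂/h₂ = λE₁/(1 + λh₁).
Solve for λ: λE₁h₂ = E₂(1 + λh₁) → λ(E₁h₂ − E₂h₁) = E₂ → λ = E₂/(E₁h₂ − E₂h₁).
λ = 13/(13.7×12.8 − 13×9.99) = 13/45.49 = 0.2858 per s.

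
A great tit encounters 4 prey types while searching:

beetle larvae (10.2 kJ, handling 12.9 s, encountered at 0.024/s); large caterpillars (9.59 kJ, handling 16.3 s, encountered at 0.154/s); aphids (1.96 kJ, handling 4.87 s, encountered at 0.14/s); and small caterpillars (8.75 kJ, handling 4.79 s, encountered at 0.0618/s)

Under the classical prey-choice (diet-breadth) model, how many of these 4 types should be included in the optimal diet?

3

Profitabilities (E/h, kJ/s): small caterpillars 1.83, beetle larvae 0.791, large caterpillars 0.588, aphids 0.402. Add prey in this order while the next type's profitability exceeds the intake rate on those already taken.
Rate on top 1: 0.4172. beetle larvae: 0.791 > 0.4172 → include.
Rate on top 2: 0.4892. large caterpillars: 0.588 > 0.4892 → include.
Rate on top 3: 0.5497. aphids: 0.402 < 0.5497 → exclude; stop.
Optimal diet: small caterpillars, beetle larvae, large caterpillars — 3 of 4 types.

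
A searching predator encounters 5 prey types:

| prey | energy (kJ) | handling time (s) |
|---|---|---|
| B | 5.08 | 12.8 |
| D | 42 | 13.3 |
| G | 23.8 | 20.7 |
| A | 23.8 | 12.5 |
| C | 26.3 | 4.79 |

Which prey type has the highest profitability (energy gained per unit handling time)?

In descending order of E/h:
C: 26.3/4.79 = 5.49 kJ/s
D: 42/13.3 = 3.16 kJ/s
A: 23.8/12.5 = 1.9 kJ/s
G: 23.8/20.7 = 1.15 kJ/s
B: 5.08/12.8 = 0.397 kJ/s

C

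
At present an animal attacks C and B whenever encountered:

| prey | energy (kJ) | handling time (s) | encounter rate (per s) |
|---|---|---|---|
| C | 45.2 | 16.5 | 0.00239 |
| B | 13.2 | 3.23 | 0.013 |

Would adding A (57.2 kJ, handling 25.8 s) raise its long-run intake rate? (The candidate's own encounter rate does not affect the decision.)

Yes

Current rate: (0.00239×45.2 + 0.013×13.2)/(1 + 0.00239×16.5 + 0.013×3.23) = 0.2586 kJ/s.
Profitability of A: 57.2/25.8 = 2.217 kJ/s.
2.217 > 0.2586, so adding A raises the average — include it.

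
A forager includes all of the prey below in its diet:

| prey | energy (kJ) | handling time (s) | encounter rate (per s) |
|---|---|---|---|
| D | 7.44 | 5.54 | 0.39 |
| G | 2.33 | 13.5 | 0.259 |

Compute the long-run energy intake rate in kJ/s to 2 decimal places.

R = (0.39×7.44 + 0.259×2.33) / (1 + 0.39×5.54 + 0.259×13.5) = 3.505/6.657 = 0.5265 kJ/s.

0.53 kJ/s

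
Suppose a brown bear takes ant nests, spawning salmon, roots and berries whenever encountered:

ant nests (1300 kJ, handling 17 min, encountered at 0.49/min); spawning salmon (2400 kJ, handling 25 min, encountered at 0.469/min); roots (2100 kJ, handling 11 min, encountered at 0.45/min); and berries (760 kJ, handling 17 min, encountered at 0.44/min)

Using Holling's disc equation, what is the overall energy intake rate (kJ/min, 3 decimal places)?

R = (0.49×1300 + 0.469×2400 + 0.45×2100 + 0.44×760) / (1 + 0.49×17 + 0.469×25 + 0.45×11 + 0.44×17) = 3042/33.48 = 90.85 kJ/min.

90.847 kJ/min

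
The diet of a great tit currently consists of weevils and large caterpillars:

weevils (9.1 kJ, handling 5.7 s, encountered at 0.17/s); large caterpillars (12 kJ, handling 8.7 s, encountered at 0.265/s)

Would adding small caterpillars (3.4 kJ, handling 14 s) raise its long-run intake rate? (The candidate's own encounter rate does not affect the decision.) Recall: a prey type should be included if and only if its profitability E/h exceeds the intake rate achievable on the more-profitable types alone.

On weevils and large caterpillars alone, R = ΣλE/(1+Σλh) = 4.727/4.274 = 1.106 kJ/s.
small caterpillars: E/h = 3.4/14 = 0.2429 kJ/s.
0.2429 < 1.106, so adding small caterpillars would lower the average — exclude it.

No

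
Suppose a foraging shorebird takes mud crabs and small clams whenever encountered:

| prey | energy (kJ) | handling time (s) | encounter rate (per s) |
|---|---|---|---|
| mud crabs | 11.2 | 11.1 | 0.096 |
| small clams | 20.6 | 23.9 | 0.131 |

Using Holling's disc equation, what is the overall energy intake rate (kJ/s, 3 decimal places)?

0.726 kJ/s

R = Σλ_iE_i / (1 + Σλ_ih_i)
Numerator: 0.096×11.2 + 0.131×20.6 = 3.774
Denominator: 1 + 0.096×11.1 + 0.131×23.9 = 5.197
R = 3.774/5.197 = 0.7262 kJ/s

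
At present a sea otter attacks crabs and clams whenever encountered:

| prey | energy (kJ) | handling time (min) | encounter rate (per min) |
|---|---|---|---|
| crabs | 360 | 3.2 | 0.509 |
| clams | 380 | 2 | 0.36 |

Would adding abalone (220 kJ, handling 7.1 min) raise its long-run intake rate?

Current rate: (0.509×360 + 0.36×380)/(1 + 0.509×3.2 + 0.36×2) = 95.57 kJ/min.
Profitability of abalone: 220/7.1 = 30.99 kJ/min.
30.99 < 95.57, so adding abalone would lower the average — exclude it.

No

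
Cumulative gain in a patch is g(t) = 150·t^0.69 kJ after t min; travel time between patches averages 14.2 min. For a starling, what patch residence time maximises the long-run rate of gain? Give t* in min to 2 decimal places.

Maximise g(t)/(T+t): set derivative to zero → g'(t)(T+t) = g(t).
g'(t) = 0.69·150·t^-0.31. Setting 0.69·150·t^-0.31 = 150·t^0.69/(14.2+t) gives 0.69(14.2+t) = t, so 0.31·t = 0.69×14.2.
t* = 0.69×14.2/0.31 = 31.61 min.

31.61 min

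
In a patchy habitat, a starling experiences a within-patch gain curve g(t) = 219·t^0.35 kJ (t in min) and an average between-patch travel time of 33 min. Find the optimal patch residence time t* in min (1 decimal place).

17.8 min

Optimal t* satisfies g'(t*) = g(t*)/(T + t*).
g'(t) = 0.35·219·t^-0.65. Setting 0.35·219·t^-0.65 = 219·t^0.35/(33+t) gives 0.35(33+t) = t, so 0.65·t = 0.35×33.
t* = 0.35×33/0.65 = 17.77 min.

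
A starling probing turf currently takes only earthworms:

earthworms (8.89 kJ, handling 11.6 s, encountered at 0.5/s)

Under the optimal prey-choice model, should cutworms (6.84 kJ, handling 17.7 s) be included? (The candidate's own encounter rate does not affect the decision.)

No

Intake rate on the current diet: R = (0.5×8.89) / (1 + 0.5×11.6) = 4.445/6.8 = 0.6537 kJ/s.
cutworms: E/h = 6.84/17.7 = 0.3864 kJ/s.
0.3864 < 0.6537, so adding cutworms would lower the average — exclude it.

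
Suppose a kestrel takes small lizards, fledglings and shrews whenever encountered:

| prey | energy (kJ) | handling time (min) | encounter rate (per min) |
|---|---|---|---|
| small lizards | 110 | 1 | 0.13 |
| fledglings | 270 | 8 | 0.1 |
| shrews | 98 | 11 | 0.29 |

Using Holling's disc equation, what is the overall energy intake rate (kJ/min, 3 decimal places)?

R = (0.13×110 + 0.1×270 + 0.29×98) / (1 + 0.13×1 + 0.1×8 + 0.29×11) = 69.72/5.12 = 13.62 kJ/min.

13.617 kJ/min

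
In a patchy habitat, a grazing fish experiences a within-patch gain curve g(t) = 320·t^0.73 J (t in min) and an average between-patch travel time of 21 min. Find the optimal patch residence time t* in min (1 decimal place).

56.8 min

Maximise g(t)/(T+t): set derivative to zero → g'(t)(T+t) = g(t).
g'(t) = 0.73·320·t^-0.27. Setting 0.73·320·t^-0.27 = 320·t^0.73/(21+t) gives 0.73(21+t) = t, so 0.27·t = 0.73×21.
t* = 0.73×21/0.27 = 56.78 min.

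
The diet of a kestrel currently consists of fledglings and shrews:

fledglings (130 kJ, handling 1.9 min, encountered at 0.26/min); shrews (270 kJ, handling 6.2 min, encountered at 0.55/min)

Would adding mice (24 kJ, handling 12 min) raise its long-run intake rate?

No

Intake rate on the current diet: R = (0.26×130 + 0.55×270) / (1 + 0.26×1.9 + 0.55×6.2) = 182.3/4.904 = 37.17 kJ/min.
mice: E/h = 24/12 = 2 kJ/min.
Since 2 < R, time spent handling mice is better spent searching.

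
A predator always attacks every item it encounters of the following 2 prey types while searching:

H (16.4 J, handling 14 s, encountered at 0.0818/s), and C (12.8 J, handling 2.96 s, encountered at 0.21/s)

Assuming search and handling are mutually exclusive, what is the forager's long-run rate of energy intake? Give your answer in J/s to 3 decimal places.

R = Σλ_iE_i / (1 + Σλ_ih_i)
Numerator: 0.0818×16.4 + 0.21×12.8 = 4.03
Denominator: 1 + 0.0818×14 + 0.21×2.96 = 2.767
R = 4.03/2.767 = 1.456 J/s

1.456 J/s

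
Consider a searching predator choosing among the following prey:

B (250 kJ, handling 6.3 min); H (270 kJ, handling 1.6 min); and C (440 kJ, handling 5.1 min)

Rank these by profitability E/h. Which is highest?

Profitability E/h (kJ/min): B = 250/6.3 = 39.7, H = 270/1.6 = 169, C = 440/5.1 = 86.3.
Ranked: H > C > B.

H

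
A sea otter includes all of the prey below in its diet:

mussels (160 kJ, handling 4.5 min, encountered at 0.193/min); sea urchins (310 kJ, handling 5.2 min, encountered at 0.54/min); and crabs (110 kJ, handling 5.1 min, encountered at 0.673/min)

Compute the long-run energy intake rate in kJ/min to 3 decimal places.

33.582 kJ/min

R = (0.193×160 + 0.54×310 + 0.673×110) / (1 + 0.193×4.5 + 0.54×5.2 + 0.673×5.1) = 272.3/8.109 = 33.58 kJ/min.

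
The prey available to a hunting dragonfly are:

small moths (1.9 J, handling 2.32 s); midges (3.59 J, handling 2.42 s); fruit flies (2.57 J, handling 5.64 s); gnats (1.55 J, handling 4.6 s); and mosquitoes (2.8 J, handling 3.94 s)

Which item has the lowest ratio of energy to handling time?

Profitability E/h (J/s): small moths = 1.9/2.32 = 0.819, midges = 3.59/2.42 = 1.48, fruit flies = 2.57/5.64 = 0.456, gnats = 1.55/4.6 = 0.337, mosquitoes = 2.8/3.94 = 0.711.
Ranked: midges > small moths > mosquitoes > fruit flies > gnats.

gnats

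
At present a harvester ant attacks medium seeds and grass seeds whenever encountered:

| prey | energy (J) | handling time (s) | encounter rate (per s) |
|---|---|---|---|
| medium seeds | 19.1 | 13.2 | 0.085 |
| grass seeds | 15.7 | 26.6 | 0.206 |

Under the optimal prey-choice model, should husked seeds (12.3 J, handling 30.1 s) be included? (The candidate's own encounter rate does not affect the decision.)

On medium seeds and grass seeds alone, R = ΣλE/(1+Σλh) = 4.858/7.602 = 0.639 J/s.
Profitability of husked seeds: 12.3/30.1 = 0.4086 J/s.
0.4086 < 0.639, so adding husked seeds would lower the average — exclude it.

No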